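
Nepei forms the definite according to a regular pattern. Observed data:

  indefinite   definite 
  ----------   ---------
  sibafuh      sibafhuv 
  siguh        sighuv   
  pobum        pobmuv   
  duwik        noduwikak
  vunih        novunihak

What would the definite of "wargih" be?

sibafuh and vunih both end in -h yet inflect differently (sibafhuv, novunihak), so the final letter is not what conditions the rule; the last vowel is.
"wargih" has last vowel 'i'. The stems whose last vowel is 'i' (duwik → noduwikak, vunih → novunihak) add no- … -ak around the stem.
The other pattern: stems whose last vowel is 'u' delete the last vowel and add -uv.
So wargih → nowargihak.

nowargihak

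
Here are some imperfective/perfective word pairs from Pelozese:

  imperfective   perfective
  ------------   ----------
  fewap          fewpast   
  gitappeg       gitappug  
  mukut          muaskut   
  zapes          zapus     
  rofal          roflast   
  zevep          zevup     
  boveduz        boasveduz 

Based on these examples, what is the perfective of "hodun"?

zevep and fewap both end in -p yet inflect differently (zevup, fewpast), so the final letter is not what conditions the rule; the last vowel is.
"hodun" has last vowel 'u'. The stems whose last vowel is 'u' (boveduz → boasveduz, mukut → muaskut) insert -as- after the first vowel.
So hodun → hoasdun.

hoasdun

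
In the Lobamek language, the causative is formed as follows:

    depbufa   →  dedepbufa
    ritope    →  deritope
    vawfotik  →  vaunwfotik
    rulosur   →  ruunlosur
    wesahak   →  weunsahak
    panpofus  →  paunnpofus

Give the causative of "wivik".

wiunvik

depbufa and wesahak both have last vowel 'a' yet inflect differently (dedepbufa, weunsahak), so the last vowel is not what conditions the rule; whether the stem ends in a vowel or a consonant is.
"wivik" ends in a consonant. The stems ending in a consonant (vawfotik → vaunwfotik, rulosur → ruunlosur, wesahak → weunsahak) insert -un- after the first vowel.
So wivik → wiunvik.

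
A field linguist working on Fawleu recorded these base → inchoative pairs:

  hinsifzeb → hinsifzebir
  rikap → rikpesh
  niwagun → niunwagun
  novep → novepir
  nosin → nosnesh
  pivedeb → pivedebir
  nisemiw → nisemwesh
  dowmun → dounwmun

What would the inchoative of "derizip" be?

derizpesh

niwagun and nosin both end in -n yet inflect differently (niunwagun, nosnesh), so the final letter is not what conditions the rule; the last vowel is.
"derizip" has last vowel 'i'. The stems whose last vowel is 'i' (nosin → nosnesh, nisemiw → nisemwesh) delete the last vowel and add -esh.
The other patterns: stems whose last vowel is 'u' insert -un- after the first vowel; stems whose last vowel is 'e' add -ir.
So derizip → derizpesh.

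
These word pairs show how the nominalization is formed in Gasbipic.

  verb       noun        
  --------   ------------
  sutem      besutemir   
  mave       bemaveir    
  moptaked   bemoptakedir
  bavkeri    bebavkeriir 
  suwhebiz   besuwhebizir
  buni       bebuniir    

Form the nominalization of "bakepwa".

bebakepwair

Every pair shown (sutem → besutemir, mave → bemaveir, moptaked → bemoptakedir, …) follows the same rule: add be- … -ir around the stem.
So bakepwa → bebakepwair.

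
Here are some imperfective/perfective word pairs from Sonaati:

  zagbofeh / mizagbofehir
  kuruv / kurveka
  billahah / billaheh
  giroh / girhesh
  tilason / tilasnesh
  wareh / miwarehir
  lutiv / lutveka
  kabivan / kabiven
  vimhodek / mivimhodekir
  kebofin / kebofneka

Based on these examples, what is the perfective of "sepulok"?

kebofin and tilason both end in -n yet inflect differently (kebofneka, tilasnesh), so the final letter is not what conditions the rule; the last vowel is.
"sepulok" has last vowel 'o'. The stems whose last vowel is 'o' (tilason → tilasnesh, giroh → girhesh) delete the last vowel and add -esh.
So sepulok → sepulkesh.

sepulkesh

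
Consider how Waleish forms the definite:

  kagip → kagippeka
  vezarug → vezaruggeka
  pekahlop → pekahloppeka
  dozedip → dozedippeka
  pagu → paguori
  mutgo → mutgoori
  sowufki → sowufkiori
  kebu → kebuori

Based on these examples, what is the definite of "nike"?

nikeori

vezarug and pagu both have last vowel 'u' yet inflect differently (vezaruggeka, paguori), so the last vowel is not what conditions the rule; whether the stem ends in a vowel or a consonant is.
"nike" ends in a vowel. The stems ending in a vowel (pagu → paguori, mutgo → mutgoori, sowufki → sowufkiori) add -ori.
The other pattern: stems ending in a consonant double the final consonant and add -eka.
So nike → nikeori.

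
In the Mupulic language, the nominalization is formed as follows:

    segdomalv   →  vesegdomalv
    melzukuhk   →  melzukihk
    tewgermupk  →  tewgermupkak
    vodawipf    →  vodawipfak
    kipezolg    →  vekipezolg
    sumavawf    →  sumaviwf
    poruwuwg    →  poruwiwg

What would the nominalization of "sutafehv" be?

kipezolg and poruwuwg both end in -g yet inflect differently (vekipezolg, poruwiwg), so the final letter is not what conditions the rule; the second-to-last letter is.
"sutafehv" has second-to-last letter 'h'. The one such stem in the data (melzukuhk → melzukihk) changes the last vowel to 'i' (as do poruwuwg, sumavawf), so the same rule applies.
So sutafehv → sutafihv.

sutafihv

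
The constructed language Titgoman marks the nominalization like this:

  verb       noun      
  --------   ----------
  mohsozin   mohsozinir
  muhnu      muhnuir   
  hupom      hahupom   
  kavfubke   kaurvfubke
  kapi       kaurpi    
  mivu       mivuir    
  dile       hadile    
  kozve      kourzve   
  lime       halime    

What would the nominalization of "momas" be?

"momas" begins with m-. The stems beginning with m- (mivu → mivuir, muhnu → muhnuir, mohsozin → mohsozinir) add -ir.
So momas → momasir.

momasir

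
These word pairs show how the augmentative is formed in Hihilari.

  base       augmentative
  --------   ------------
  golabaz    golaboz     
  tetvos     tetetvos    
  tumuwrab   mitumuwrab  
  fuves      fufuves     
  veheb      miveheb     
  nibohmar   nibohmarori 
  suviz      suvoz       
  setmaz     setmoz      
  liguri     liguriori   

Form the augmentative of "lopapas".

fuves and veheb both have last vowel 'e' yet inflect differently (fufuves, miveheb), so the last vowel is not what conditions the rule; the final letter is.
"lopapas" ends in -s. The stems ending in -s (tetvos → tetetvos, fuves → fufuves) repeat the first consonant+vowel as a prefix.
The other patterns: stems ending in -b add the prefix mi-; stems ending in -z change the last vowel to 'o'; stems ending in -i or -r add -ori.
So lopapas → lolopapas.

lolopapas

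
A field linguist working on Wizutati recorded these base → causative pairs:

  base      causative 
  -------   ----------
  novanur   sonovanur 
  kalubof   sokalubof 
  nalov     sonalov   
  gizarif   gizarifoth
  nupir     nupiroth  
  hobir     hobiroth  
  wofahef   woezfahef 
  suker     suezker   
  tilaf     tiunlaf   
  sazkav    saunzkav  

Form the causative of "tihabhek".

tiezhabhek

"tihabhek" has last vowel 'e'. The stems whose last vowel is 'e' (wofahef → woezfahef, suker → suezker) insert -ez- after the first vowel.
The other patterns: stems whose last vowel is 'o' or 'u' add the prefix so-; stems whose last vowel is 'i' add -oth; stems whose last vowel is 'a' insert -un- after the first vowel.
So tihabhek → tiezhabhek.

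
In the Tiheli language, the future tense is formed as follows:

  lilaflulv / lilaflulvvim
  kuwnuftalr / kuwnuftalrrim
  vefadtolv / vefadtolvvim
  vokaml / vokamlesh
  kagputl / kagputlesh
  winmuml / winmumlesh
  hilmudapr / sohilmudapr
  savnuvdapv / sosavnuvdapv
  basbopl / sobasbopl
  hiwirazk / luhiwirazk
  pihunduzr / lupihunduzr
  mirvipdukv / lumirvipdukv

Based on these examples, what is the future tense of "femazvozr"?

lufemazvozr

kuwnuftalr and hilmudapr both end in -r yet inflect differently (kuwnuftalrrim, sohilmudapr), so the final letter is not what conditions the rule; the second-to-last letter is.
"femazvozr" has second-to-last letter 'z'. The stems whose second-to-last letter is 'z' (hiwirazk → luhiwirazk, pihunduzr → lupihunduzr) add the prefix lu-.
So femazvozr → lufemazvozr.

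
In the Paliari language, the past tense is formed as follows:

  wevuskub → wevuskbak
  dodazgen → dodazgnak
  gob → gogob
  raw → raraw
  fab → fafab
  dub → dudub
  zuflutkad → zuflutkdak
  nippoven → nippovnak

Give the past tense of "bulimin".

dub and wevuskub both end in -b yet inflect differently (dudub, wevuskbak), so the final letter is not what conditions the rule; the number of vowels is.
"bulimin" has 3 vowels. The stems with 3 vowels (wevuskub → wevuskbak, nippoven → nippovnak, zuflutkad → zuflutkdak) delete the last vowel and add -ak.
So bulimin → bulimnak.

bulimnak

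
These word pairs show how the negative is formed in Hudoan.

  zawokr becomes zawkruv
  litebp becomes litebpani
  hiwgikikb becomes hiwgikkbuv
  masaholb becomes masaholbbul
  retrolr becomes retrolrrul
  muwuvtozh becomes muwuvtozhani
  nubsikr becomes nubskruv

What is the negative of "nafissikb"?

"nafissikb" has second-to-last letter 'k'. The stems whose second-to-last letter is 'k' (nubsikr → nubskruv, hiwgikikb → hiwgikkbuv, zawokr → zawkruv) delete the last vowel and add -uv.
The other patterns: stems whose second-to-last letter is 'l' double the final consonant and add -ul; stems whose second-to-last letter is 'b' or 'z' add -ani.
So nafissikb → nafisskbuv.

nafisskbuv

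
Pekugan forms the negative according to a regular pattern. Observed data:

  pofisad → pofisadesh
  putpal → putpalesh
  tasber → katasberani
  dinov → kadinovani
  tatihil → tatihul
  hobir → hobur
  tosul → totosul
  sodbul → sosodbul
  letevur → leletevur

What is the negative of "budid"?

putpal and tatihil both end in -l yet inflect differently (putpalesh, tatihul), so the final letter is not what conditions the rule; the last vowel is.
"budid" has last vowel 'i'. The stems whose last vowel is 'i' (tatihil → tatihul, hobir → hobur) change the last vowel to 'u'.
The other patterns: stems whose last vowel is 'a' add -esh; stems whose last vowel is 'e' or 'o' add ka- … -ani around the stem; stems whose last vowel is 'u' repeat the first consonant+vowel as a prefix.
So budid → budud.

budud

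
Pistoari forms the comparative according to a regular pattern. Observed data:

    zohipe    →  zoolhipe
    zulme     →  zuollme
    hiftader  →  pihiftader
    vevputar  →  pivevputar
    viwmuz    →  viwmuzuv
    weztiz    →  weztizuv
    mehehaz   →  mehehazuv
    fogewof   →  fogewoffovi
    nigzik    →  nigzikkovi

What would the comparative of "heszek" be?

"heszek" ends in -k. The one such stem in the data (nigzik → nigzikkovi) doubles the final consonant and adds -ovi (as does fogewof), so the same rule applies.
The other patterns: stems ending in -e insert -ol- after the first vowel; stems ending in -r add the prefix pi-; stems ending in -z add -uv.
So heszek → heszekkovi.

heszekkovi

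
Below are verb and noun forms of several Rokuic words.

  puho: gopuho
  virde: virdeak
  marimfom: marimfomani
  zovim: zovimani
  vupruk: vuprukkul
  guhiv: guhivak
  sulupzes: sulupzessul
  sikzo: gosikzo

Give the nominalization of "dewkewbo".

sikzo and marimfom both have last vowel 'o' yet inflect differently (gosikzo, marimfomani), so the last vowel is not what conditions the rule; the final letter is.
"dewkewbo" ends in -o. The stems ending in -o (sikzo → gosikzo, puho → gopuho) add the prefix go-.
The other patterns: stems ending in -k or -s double the final consonant and add -ul; stems ending in -m add -ani; stems ending in -e or -v add -ak.
So dewkewbo → godewkewbo.

godewkewbo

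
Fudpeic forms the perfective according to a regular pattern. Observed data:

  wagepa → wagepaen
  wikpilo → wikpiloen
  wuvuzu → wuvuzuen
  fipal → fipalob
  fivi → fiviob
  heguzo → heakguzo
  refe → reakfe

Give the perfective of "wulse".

wulseen

"wulse" begins with w-. The stems beginning with w- (wagepa → wagepaen, wikpilo → wikpiloen, wuvuzu → wuvuzuen) add -en.
The other patterns: stems beginning with f- add -ob; stems beginning with h- or r- insert -ak- after the first vowel.
So wulse → wulseen.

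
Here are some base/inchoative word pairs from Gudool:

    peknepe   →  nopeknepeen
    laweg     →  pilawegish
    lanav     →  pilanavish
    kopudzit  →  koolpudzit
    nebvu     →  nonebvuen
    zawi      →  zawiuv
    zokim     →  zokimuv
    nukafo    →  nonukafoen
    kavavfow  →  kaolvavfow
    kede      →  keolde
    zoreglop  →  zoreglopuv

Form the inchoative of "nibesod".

nonibesoden

kede and peknepe both end in -e yet inflect differently (keolde, nopeknepeen), so the final letter is not what conditions the rule; the first letter is.
"nibesod" begins with n-. The stems beginning with n- (nukafo → nonukafoen, nebvu → nonebvuen) add no- … -en around the stem.
The other patterns: stems beginning with l- add pi- … -ish around the stem; stems beginning with k- insert -ol- after the first vowel; stems beginning with z- add -uv.
So nibesod → nonibesoden.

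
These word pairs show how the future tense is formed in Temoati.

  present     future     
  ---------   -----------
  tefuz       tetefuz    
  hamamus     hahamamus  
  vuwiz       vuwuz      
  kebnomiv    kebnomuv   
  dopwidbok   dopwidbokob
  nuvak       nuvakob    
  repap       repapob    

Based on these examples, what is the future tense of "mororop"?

mororopob

tefuz and vuwiz both end in -z yet inflect differently (tetefuz, vuwuz), so the final letter is not what conditions the rule; the last vowel is.
"mororop" has last vowel 'o'. The one such stem in the data (dopwidbok → dopwidbokob) adds -ob, so the same rule applies.
The other patterns: stems whose last vowel is 'u' repeat the first consonant+vowel as a prefix; stems whose last vowel is 'i' change the last vowel to 'u'.
So mororop → mororopob.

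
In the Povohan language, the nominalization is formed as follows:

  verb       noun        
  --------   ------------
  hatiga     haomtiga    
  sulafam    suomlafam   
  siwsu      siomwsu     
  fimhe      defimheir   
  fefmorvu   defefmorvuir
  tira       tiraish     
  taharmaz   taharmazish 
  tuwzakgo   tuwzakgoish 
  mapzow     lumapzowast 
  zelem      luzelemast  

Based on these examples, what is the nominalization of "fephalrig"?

defephalrigir

"fephalrig" begins with f-. The stems beginning with f- (fimhe → defimheir, fefmorvu → defefmorvuir) add de- … -ir around the stem.
The other patterns: stems beginning with h- or s- insert -om- after the first vowel; stems beginning with t- add -ish; stems beginning with m- or z- add lu- … -ast around the stem.
So fephalrig → defephalrigir.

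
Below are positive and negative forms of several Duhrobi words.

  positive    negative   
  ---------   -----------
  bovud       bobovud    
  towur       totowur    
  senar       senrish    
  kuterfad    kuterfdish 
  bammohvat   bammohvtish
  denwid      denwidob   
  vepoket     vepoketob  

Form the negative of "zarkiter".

zarkiterob

"zarkiter" has last vowel 'e'. The one such stem in the data (vepoket → vepoketob) adds -ob, so the same rule applies.
The other patterns: stems whose last vowel is 'u' repeat the first consonant+vowel as a prefix; stems whose last vowel is 'a' delete the last vowel and add -ish.
So zarkiter → zarkiterob.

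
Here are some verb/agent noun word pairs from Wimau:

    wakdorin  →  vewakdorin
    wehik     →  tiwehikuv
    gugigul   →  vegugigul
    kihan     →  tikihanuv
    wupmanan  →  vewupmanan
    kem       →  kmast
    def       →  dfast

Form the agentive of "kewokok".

vekewokok

kihan and wakdorin both end in -n yet inflect differently (tikihanuv, vewakdorin), so the final letter is not what conditions the rule; the number of vowels is.
"kewokok" has 3 vowels. The stems with 3 vowels (wakdorin → vewakdorin, gugigul → vegugigul, wupmanan → vewupmanan) add the prefix ve-.
The other patterns: stems with 1 vowel delete the last vowel and add -ast; stems with 2 vowels add ti- … -uv around the stem.
So kewokok → vekewokok.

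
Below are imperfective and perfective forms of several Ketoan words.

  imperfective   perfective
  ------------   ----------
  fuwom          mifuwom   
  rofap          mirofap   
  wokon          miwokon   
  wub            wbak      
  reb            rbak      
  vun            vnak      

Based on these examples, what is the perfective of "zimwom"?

mizimwom

wokon and vun both end in -n yet inflect differently (miwokon, vnak), so the final letter is not what conditions the rule; the number of vowels is.
"zimwom" has 2 vowels. The stems with 2 vowels (fuwom → mifuwom, rofap → mirofap, wokon → miwokon) add the prefix mi-.
The other pattern: stems with 1 vowel delete the last vowel and add -ak.
So zimwom → mizimwom.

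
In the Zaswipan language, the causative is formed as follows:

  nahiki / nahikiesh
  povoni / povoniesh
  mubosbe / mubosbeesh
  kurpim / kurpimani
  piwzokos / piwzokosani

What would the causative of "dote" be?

doteesh

nahiki and kurpim both have last vowel 'i' yet inflect differently (nahikiesh, kurpimani), so the last vowel is not what conditions the rule; whether the stem ends in a vowel or a consonant is.
"dote" ends in a vowel. The stems ending in a vowel (nahiki → nahikiesh, povoni → povoniesh, mubosbe → mubosbeesh) add -esh.
So dote → doteesh.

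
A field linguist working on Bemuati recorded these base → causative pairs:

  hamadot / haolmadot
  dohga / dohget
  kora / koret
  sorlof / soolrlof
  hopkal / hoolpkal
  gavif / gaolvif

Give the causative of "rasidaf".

raolsidaf

"rasidaf" ends in -f. The stems ending in -f (sorlof → soolrlof, gavif → gaolvif) insert -ol- after the first vowel.
So rasidaf → raolsidaf.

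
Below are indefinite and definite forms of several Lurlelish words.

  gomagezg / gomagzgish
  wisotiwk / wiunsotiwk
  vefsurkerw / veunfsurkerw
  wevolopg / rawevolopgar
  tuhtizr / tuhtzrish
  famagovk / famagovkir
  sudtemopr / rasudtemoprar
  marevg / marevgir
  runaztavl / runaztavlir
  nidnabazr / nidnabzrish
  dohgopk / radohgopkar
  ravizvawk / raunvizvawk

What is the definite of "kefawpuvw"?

"kefawpuvw" has second-to-last letter 'v'. The stems whose second-to-last letter is 'v' (famagovk → famagovkir, runaztavl → runaztavlir, marevg → marevgir) add -ir.
So kefawpuvw → kefawpuvwir.

kefawpuvwir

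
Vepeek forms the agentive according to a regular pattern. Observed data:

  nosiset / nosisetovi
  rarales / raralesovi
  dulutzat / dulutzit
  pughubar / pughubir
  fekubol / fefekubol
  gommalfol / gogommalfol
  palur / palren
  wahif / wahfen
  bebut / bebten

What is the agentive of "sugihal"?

sugihil

"sugihal" has last vowel 'a'. The stems whose last vowel is 'a' (dulutzat → dulutzit, pughubar → pughubir) change the last vowel to 'i'.
The other patterns: stems whose last vowel is 'e' add -ovi; stems whose last vowel is 'o' repeat the first consonant+vowel as a prefix; stems whose last vowel is 'i' or 'u' delete the last vowel and add -en.
So sugihal → sugihil.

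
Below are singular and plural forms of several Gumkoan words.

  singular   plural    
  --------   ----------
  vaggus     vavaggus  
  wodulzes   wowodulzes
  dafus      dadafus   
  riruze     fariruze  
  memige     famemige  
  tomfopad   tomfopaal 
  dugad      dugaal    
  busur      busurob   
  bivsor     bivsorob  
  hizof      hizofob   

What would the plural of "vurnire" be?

wodulzes and riruze both have last vowel 'e' yet inflect differently (wowodulzes, fariruze), so the last vowel is not what conditions the rule; the final letter is.
"vurnire" ends in -e. The stems ending in -e (riruze → fariruze, memige → famemige) add the prefix fa-.
The other patterns: stems ending in -s repeat the first consonant+vowel as a prefix; stems ending in -d drop the final letter and add -al; stems ending in -f or -r add -ob.
So vurnire → favurnire.

favurnire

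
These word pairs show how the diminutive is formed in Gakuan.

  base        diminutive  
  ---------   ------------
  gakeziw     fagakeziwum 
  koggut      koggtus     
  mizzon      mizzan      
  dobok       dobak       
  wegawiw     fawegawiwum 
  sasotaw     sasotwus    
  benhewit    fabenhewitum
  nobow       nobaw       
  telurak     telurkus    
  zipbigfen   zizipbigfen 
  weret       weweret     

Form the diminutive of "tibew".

titibew

sasotaw and gakeziw both end in -w yet inflect differently (sasotwus, fagakeziwum), so the final letter is not what conditions the rule; the last vowel is.
"tibew" has last vowel 'e'. The stems whose last vowel is 'e' (weret → weweret, zipbigfen → zizipbigfen) repeat the first consonant+vowel as a prefix.
The other patterns: stems whose last vowel is 'a' or 'u' delete the last vowel and add -us; stems whose last vowel is 'i' add fa- … -um around the stem; stems whose last vowel is 'o' change the last vowel to 'a'.
So tibew → titibew.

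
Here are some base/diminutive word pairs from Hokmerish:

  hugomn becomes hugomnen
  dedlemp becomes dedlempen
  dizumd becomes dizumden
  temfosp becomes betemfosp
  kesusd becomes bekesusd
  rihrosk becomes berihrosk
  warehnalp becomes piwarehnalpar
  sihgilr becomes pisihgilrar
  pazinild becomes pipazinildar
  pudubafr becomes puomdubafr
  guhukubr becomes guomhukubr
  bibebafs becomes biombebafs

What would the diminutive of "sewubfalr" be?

pisewubfalrar

"sewubfalr" has second-to-last letter 'l'. The stems whose second-to-last letter is 'l' (warehnalp → piwarehnalpar, sihgilr → pisihgilrar, pazinild → pipazinildar) add pi- … -ar around the stem.
So sewubfalr → pisewubfalrar.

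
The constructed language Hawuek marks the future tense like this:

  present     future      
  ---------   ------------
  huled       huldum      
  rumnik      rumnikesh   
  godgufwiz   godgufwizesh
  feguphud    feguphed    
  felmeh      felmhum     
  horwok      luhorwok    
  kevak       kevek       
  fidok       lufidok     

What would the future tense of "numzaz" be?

fidok and rumnik both end in -k yet inflect differently (lufidok, rumnikesh), so the final letter is not what conditions the rule; the last vowel is.
"numzaz" has last vowel 'a'. The one such stem in the data (kevak → kevek) changes the last vowel to 'e' (as does feguphud), so the same rule applies.
The other patterns: stems whose last vowel is 'o' add the prefix lu-; stems whose last vowel is 'i' add -esh; stems whose last vowel is 'e' delete the last vowel and add -um.
So numzaz → numzez.

numzez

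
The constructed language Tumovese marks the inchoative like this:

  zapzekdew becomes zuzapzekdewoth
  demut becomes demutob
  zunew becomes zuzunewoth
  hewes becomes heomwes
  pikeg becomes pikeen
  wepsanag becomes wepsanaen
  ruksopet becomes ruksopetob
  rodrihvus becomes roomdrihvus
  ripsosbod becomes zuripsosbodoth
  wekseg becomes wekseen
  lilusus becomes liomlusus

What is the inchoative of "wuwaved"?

zuwuwavedoth

rodrihvus and demut both have last vowel 'u' yet inflect differently (roomdrihvus, demutob), so the last vowel is not what conditions the rule; the final letter is.
"wuwaved" ends in -d. The one such stem in the data (ripsosbod → zuripsosbodoth) adds zu- … -oth around the stem, so the same rule applies.
So wuwaved → zuwuwavedoth.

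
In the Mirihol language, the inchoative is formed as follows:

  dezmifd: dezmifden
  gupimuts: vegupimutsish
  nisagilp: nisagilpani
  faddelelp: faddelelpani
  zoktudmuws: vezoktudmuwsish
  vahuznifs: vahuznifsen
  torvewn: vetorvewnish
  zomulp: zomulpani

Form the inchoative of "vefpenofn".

vahuznifs and gupimuts both end in -s yet inflect differently (vahuznifsen, vegupimutsish), so the final letter is not what conditions the rule; the second-to-last letter is.
"vefpenofn" has second-to-last letter 'f'. The stems whose second-to-last letter is 'f' (dezmifd → dezmifden, vahuznifs → vahuznifsen) add -en.
The other patterns: stems whose second-to-last letter is 'l' add -ani; stems whose second-to-last letter is 't' or 'w' add ve- … -ish around the stem.
So vefpenofn → vefpenofnen.

vefpenofnen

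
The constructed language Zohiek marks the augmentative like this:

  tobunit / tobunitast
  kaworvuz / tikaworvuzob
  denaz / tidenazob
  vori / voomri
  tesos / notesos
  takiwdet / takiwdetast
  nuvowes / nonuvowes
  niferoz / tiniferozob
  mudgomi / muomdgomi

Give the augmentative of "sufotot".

sufototast

niferoz and tesos both have last vowel 'o' yet inflect differently (tiniferozob, notesos), so the last vowel is not what conditions the rule; the final letter is.
"sufotot" ends in -t. The stems ending in -t (tobunit → tobunitast, takiwdet → takiwdetast) add -ast.
So sufotot → sufototast.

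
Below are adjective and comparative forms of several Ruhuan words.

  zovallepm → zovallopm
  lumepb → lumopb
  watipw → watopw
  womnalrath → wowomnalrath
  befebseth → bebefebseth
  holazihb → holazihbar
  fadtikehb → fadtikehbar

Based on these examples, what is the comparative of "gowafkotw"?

"gowafkotw" has second-to-last letter 't'. The stems whose second-to-last letter is 't' (womnalrath → wowomnalrath, befebseth → bebefebseth) repeat the first consonant+vowel as a prefix.
So gowafkotw → gogowafkotw.

gogowafkotw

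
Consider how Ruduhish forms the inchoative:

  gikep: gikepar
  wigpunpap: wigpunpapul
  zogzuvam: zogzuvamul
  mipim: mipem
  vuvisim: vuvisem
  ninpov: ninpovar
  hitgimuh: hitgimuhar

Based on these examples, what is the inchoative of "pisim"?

pisem

"pisim" has last vowel 'i'. The stems whose last vowel is 'i' (mipim → mipem, vuvisim → vuvisem) change the last vowel to 'e'.
So pisim → pisem.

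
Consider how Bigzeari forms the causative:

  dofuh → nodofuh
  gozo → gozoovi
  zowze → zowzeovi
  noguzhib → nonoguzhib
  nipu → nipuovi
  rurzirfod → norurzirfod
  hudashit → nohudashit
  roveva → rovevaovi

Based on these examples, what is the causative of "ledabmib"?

gozo and rurzirfod both have last vowel 'o' yet inflect differently (gozoovi, norurzirfod), so the last vowel is not what conditions the rule; whether the stem ends in a vowel or a consonant is.
"ledabmib" ends in a consonant. The stems ending in a consonant (rurzirfod → norurzirfod, dofuh → nodofuh, hudashit → nohudashit) add the prefix no-.
The other pattern: stems ending in a vowel add -ovi.
So ledabmib → noledabmib.

noledabmib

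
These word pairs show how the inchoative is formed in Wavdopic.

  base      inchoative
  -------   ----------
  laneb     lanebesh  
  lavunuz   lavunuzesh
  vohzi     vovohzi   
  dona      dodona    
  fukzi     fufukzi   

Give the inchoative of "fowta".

fofowta

laneb and vohzi both have 2 vowels yet inflect differently (lanebesh, vovohzi), so the number of vowels is not what conditions the rule; whether the stem ends in a vowel or a consonant is.
"fowta" ends in a vowel. The stems ending in a vowel (vohzi → vovohzi, dona → dodona, fukzi → fufukzi) repeat the first consonant+vowel as a prefix.
The other pattern: stems ending in a consonant add -esh.
So fowta → fofowta.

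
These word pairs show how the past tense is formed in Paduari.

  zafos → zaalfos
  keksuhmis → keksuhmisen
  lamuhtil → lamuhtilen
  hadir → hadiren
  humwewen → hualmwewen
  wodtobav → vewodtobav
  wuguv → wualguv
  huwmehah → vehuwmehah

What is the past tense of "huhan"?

"huhan" has last vowel 'a'. The stems whose last vowel is 'a' (wodtobav → vewodtobav, huwmehah → vehuwmehah) add the prefix ve-.
So huhan → vehuhan.

vehuhan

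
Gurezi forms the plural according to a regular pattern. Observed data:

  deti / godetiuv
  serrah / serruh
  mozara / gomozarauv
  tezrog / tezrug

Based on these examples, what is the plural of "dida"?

serrah and mozara both have last vowel 'a' yet inflect differently (serruh, gomozarauv), so the last vowel is not what conditions the rule; whether the stem ends in a vowel or a consonant is.
"dida" ends in a vowel. The stems ending in a vowel (mozara → gomozarauv, deti → godetiuv) add go- … -uv around the stem.
So dida → godidauv.

godidauv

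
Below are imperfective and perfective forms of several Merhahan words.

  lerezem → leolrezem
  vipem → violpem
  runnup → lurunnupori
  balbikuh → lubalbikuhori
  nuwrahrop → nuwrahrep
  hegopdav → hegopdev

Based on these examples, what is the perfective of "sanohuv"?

"sanohuv" has last vowel 'u'. The stems whose last vowel is 'u' (runnup → lurunnupori, balbikuh → lubalbikuhori) add lu- … -ori around the stem.
So sanohuv → lusanohuvori.

lusanohuvori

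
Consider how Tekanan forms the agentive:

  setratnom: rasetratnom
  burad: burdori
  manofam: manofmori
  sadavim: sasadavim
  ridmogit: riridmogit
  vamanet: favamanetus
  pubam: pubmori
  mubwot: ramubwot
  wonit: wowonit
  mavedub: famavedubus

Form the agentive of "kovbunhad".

kovbunhdori

mubwot and vamanet both end in -t yet inflect differently (ramubwot, favamanetus), so the final letter is not what conditions the rule; the last vowel is.
"kovbunhad" has last vowel 'a'. The stems whose last vowel is 'a' (pubam → pubmori, burad → burdori, manofam → manofmori) delete the last vowel and add -ori.
So kovbunhad → kovbunhdori.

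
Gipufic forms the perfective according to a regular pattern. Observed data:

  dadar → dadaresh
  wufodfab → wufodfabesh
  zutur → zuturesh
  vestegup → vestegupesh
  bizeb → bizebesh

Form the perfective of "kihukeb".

kihukebesh

Every pair shown (dadar → dadaresh, wufodfab → wufodfabesh, zutur → zuturesh, …) follows the same rule: add -esh.
So kihukeb → kihukebesh.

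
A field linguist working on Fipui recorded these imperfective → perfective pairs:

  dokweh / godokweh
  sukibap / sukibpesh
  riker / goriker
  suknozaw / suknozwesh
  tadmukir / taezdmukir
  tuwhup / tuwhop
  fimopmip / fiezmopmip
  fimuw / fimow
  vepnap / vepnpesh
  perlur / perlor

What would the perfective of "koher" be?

perlur and tadmukir both end in -r yet inflect differently (perlor, taezdmukir), so the final letter is not what conditions the rule; the last vowel is.
"koher" has last vowel 'e'. The stems whose last vowel is 'e' (dokweh → godokweh, riker → goriker) add the prefix go-.
The other patterns: stems whose last vowel is 'u' change the last vowel to 'o'; stems whose last vowel is 'i' insert -ez- after the first vowel; stems whose last vowel is 'a' delete the last vowel and add -esh.
So koher → gokoher.

gokoher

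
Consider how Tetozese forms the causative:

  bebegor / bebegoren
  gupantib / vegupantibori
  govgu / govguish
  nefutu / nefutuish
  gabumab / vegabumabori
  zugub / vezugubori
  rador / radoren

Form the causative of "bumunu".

bumunuish

govgu and zugub both have last vowel 'u' yet inflect differently (govguish, vezugubori), so the last vowel is not what conditions the rule; the final letter is.
"bumunu" ends in -u. The stems ending in -u (govgu → govguish, nefutu → nefutuish) add -ish.
The other patterns: stems ending in -b add ve- … -ori around the stem; stems ending in -r add -en.
So bumunu → bumunuish.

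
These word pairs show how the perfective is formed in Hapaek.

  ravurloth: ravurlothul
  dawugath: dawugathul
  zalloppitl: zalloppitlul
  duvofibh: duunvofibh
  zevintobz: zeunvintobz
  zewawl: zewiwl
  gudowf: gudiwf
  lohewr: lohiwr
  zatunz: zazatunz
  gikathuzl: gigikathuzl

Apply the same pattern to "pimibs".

piunmibs

ravurloth and duvofibh both end in -h yet inflect differently (ravurlothul, duunvofibh), so the final letter is not what conditions the rule; the second-to-last letter is.
"pimibs" has second-to-last letter 'b'. The stems whose second-to-last letter is 'b' (duvofibh → duunvofibh, zevintobz → zeunvintobz) insert -un- after the first vowel.
The other patterns: stems whose second-to-last letter is 't' add -ul; stems whose second-to-last letter is 'w' change the last vowel to 'i'; stems whose second-to-last letter is 'n' or 'z' repeat the first consonant+vowel as a prefix.
So pimibs → piunmibs.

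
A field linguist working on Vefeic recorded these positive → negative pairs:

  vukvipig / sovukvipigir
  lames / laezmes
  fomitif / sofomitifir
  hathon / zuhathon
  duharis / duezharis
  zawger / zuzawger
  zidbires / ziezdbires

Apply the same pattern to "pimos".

piezmos

"pimos" ends in -s. The stems ending in -s (zidbires → ziezdbires, duharis → duezharis, lames → laezmes) insert -ez- after the first vowel.
The other patterns: stems ending in -f or -g add so- … -ir around the stem; stems ending in -n or -r add the prefix zu-.
So pimos → piezmos.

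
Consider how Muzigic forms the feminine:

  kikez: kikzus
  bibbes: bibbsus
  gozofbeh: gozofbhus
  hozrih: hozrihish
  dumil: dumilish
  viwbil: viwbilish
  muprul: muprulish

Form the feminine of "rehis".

rehisish

"rehis" has last vowel 'i'. The stems whose last vowel is 'i' (hozrih → hozrihish, dumil → dumilish, viwbil → viwbilish) add -ish.
The other pattern: stems whose last vowel is 'e' delete the last vowel and add -us.
So rehis → rehisish.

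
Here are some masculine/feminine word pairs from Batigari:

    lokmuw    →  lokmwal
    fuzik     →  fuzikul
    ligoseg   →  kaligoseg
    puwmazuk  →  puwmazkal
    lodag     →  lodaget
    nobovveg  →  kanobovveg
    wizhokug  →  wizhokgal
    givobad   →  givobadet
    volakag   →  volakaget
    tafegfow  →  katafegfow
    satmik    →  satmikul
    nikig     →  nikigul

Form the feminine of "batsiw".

"batsiw" has last vowel 'i'. The stems whose last vowel is 'i' (satmik → satmikul, fuzik → fuzikul, nikig → nikigul) add -ul.
So batsiw → batsiwul.

batsiwul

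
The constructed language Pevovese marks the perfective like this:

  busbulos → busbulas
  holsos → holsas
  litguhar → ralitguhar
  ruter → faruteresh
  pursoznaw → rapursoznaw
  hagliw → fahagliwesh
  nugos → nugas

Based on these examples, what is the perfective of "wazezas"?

pursoznaw and hagliw both end in -w yet inflect differently (rapursoznaw, fahagliwesh), so the final letter is not what conditions the rule; the last vowel is.
"wazezas" has last vowel 'a'. The stems whose last vowel is 'a' (pursoznaw → rapursoznaw, litguhar → ralitguhar) add the prefix ra-.
The other patterns: stems whose last vowel is 'o' change the last vowel to 'a'; stems whose last vowel is 'e' or 'i' add fa- … -esh around the stem.
So wazezas → rawazezas.

rawazezas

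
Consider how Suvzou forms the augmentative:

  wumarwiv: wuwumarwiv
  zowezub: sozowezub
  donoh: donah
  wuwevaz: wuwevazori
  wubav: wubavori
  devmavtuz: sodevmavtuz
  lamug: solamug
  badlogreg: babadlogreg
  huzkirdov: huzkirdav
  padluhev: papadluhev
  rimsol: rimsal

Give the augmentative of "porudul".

wuwevaz and devmavtuz both end in -z yet inflect differently (wuwevazori, sodevmavtuz), so the final letter is not what conditions the rule; the last vowel is.
"porudul" has last vowel 'u'. The stems whose last vowel is 'u' (lamug → solamug, zowezub → sozowezub, devmavtuz → sodevmavtuz) add the prefix so-.
So porudul → soporudul.

soporudul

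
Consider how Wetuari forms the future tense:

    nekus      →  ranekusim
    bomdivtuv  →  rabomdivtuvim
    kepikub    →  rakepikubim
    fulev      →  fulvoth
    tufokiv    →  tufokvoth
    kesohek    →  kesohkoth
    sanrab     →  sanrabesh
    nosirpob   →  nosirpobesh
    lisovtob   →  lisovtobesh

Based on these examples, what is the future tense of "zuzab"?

zuzabesh

bomdivtuv and fulev both end in -v yet inflect differently (rabomdivtuvim, fulvoth), so the final letter is not what conditions the rule; the last vowel is.
"zuzab" has last vowel 'a'. The one such stem in the data (sanrab → sanrabesh) adds -esh, so the same rule applies.
The other patterns: stems whose last vowel is 'u' add ra- … -im around the stem; stems whose last vowel is 'e' or 'i' delete the last vowel and add -oth.
So zuzab → zuzabesh.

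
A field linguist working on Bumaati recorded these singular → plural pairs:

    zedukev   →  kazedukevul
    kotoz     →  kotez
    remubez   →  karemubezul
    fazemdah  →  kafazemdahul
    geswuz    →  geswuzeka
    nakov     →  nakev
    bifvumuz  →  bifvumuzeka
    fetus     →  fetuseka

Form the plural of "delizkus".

geswuz and kotoz both end in -z yet inflect differently (geswuzeka, kotez), so the final letter is not what conditions the rule; the last vowel is.
"delizkus" has last vowel 'u'. The stems whose last vowel is 'u' (fetus → fetuseka, geswuz → geswuzeka, bifvumuz → bifvumuzeka) add -eka.
The other patterns: stems whose last vowel is 'o' change the last vowel to 'e'; stems whose last vowel is 'a' or 'e' add ka- … -ul around the stem.
So delizkus → delizkuseka.

delizkuseka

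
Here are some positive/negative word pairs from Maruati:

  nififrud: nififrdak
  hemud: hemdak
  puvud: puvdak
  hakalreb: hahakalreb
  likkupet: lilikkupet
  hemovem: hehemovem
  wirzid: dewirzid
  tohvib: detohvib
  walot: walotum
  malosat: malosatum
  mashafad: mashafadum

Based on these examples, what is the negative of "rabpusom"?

nififrud and wirzid both end in -d yet inflect differently (nififrdak, dewirzid), so the final letter is not what conditions the rule; the last vowel is.
"rabpusom" has last vowel 'o'. The one such stem in the data (walot → walotum) adds -um, so the same rule applies.
So rabpusom → rabpusomum.

rabpusomum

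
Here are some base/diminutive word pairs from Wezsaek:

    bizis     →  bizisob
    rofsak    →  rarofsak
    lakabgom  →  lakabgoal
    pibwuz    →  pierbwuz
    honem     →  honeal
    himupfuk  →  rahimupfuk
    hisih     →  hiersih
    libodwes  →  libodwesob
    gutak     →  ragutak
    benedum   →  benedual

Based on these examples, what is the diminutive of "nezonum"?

nezonual

himupfuk and benedum both have last vowel 'u' yet inflect differently (rahimupfuk, benedual), so the last vowel is not what conditions the rule; the final letter is.
"nezonum" ends in -m. The stems ending in -m (lakabgom → lakabgoal, benedum → benedual, honem → honeal) drop the final letter and add -al.
So nezonum → nezonual.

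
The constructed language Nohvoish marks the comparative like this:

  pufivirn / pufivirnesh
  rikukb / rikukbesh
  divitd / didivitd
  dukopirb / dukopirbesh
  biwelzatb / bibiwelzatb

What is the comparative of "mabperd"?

mabperdesh

biwelzatb and dukopirb both end in -b yet inflect differently (bibiwelzatb, dukopirbesh), so the final letter is not what conditions the rule; the second-to-last letter is.
"mabperd" has second-to-last letter 'r'. The stems whose second-to-last letter is 'r' (dukopirb → dukopirbesh, pufivirn → pufivirnesh) add -esh.
The other pattern: stems whose second-to-last letter is 't' repeat the first consonant+vowel as a prefix.
So mabperd → mabperdesh.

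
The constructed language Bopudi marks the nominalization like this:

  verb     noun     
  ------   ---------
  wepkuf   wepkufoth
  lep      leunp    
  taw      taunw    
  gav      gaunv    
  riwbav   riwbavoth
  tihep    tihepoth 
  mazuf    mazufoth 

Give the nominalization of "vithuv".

"vithuv" has 2 vowels. The stems with 2 vowels (wepkuf → wepkufoth, riwbav → riwbavoth, mazuf → mazufoth) add -oth.
So vithuv → vithuvoth.

vithuvoth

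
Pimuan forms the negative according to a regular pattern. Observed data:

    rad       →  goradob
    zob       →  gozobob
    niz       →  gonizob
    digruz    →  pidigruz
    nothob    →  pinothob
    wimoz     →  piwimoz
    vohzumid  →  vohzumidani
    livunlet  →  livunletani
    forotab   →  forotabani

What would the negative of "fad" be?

niz and digruz both end in -z yet inflect differently (gonizob, pidigruz), so the final letter is not what conditions the rule; the number of vowels is.
"fad" has 1 vowel. The stems with 1 vowel (rad → goradob, zob → gozobob, niz → gonizob) add go- … -ob around the stem.
The other patterns: stems with 2 vowels add the prefix pi-; stems with 3 vowels add -ani.
So fad → gofadob.

gofadob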